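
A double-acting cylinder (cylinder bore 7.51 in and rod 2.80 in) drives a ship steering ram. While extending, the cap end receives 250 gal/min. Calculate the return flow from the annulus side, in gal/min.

Q_out ≈ 215 gal/min

Cap-side area A_cap = π/4 × (7.51 in)² = 44.30 in^2
Rod-side annular area A_ann = π/4 × (7.51² − 2.80²) = 38.14 in^2
Piston speed v = Q_in/A_cap; rod-end outflow Q_out = v × A_ann = Q_in × A_ann/A_cap.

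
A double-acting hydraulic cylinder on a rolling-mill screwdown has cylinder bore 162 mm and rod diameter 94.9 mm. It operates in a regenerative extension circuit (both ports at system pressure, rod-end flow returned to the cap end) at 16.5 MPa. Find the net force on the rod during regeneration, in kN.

With equal pressure on both faces, forces on the annular region cancel; the net push is pressure × rod cross-section.
Rod cross-section A_rod = π/4 × (94.9 mm)² = 7073 mm^2
F = P × A_rod

F ≈ 117 kN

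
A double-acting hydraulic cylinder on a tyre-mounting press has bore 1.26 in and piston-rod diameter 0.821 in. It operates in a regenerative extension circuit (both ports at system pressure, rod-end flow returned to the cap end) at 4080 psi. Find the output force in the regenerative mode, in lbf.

F ≈ 2160 lbf

With equal pressure on both faces, forces on the annular region cancel; the net push is pressure × rod cross-section.
Rod cross-section A_rod = π/4 × (0.821 in)² = 0.5294 in^2
F = P × A_rod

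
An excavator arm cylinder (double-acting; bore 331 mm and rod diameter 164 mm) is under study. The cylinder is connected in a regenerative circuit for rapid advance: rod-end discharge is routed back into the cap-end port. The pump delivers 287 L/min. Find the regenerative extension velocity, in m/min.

In regeneration the rod-end outflow joins the pump flow into the cap end, so the net volume the pump must supply per unit advance equals the rod cross-section area.
Rod cross-section A_rod = π/4 × (164 mm)² = 21120 mm^2
v = Q_pump / A_rod

v ≈ 13.6 m/min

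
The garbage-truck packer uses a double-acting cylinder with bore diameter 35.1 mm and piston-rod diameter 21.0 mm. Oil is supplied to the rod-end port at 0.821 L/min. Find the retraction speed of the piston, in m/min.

v ≈ 1.32 m/min

Rod-side annular area A_ann = π/4 × (35.1² − 21.0²) = 621.3 mm^2
Flow into the rod-end port fills the annular volume.
v = Q / A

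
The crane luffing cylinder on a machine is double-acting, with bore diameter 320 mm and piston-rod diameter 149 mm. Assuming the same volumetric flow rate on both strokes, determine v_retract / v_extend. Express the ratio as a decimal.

v_ret/v_ext ≈ 1.28

Cap-side area A_cap = π/4 × (320 mm)² = 80420 mm^2
Rod-side annular area A_ann = π/4 × (320² − 149²) = 62990 mm^2
For equal Q, v ∝ 1/A, so v_ret/v_ext = A_cap/A_ann.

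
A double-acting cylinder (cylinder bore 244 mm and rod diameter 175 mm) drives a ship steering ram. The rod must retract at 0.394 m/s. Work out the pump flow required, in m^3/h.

Q ≈ 32.2 m^3/h

Rod-side annular area A_ann = π/4 × (244² − 175²) = 22710 mm^2
Q = A × v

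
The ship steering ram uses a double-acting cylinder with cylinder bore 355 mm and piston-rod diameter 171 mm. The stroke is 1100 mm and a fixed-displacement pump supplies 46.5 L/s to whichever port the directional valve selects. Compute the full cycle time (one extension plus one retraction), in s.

t ≈ 4.14 s

Cap-side area A_cap = π/4 × (355 mm)² = 98980 mm^2
Rod-side annular area A_ann = π/4 × (355² − 171²) = 76010 mm^2
t_ext = A_cap·L/Q = 2.341 s
t_ret = A_ann·L/Q = 1.798 s
t_cycle = t_ext + t_ret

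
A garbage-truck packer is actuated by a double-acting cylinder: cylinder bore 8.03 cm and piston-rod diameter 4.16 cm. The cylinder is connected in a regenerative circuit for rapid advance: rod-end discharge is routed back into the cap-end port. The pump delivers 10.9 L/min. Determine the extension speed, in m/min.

In regeneration the rod-end outflow joins the pump flow into the cap end, so the net volume the pump must supply per unit advance equals the rod cross-section area.
Rod cross-section A_rod = π/4 × (4.16 cm)² = 13.59 cm^2
v = Q_pump / A_rod

v ≈ 8.02 m/min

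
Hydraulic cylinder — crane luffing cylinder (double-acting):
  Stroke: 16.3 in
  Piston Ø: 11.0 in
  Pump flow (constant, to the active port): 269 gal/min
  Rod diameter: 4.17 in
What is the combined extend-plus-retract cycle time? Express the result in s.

t ≈ 2.78 s

Cap-side area A_cap = π/4 × (11.0 in)² = 95.03 in^2
Rod-side annular area A_ann = π/4 × (11.0² − 4.17²) = 81.38 in^2
t_ext = A_cap·L/Q = 1.496 s
t_ret = A_ann·L/Q = 1.281 s
t_cycle = t_ext + t_ret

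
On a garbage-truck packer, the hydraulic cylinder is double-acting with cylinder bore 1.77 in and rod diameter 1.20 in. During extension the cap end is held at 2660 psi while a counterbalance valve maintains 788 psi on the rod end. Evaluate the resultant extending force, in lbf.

Cap-side area A_cap = π/4 × (1.77 in)² = 2.461 in^2
Rod-side annular area A_ann = π/4 × (1.77² − 1.20²) = 1.330 in^2
Net thrust = P_cap·A_cap − P_rod·A_ann = 6545 lbf − 1048 lbf

F ≈ 5500 lbf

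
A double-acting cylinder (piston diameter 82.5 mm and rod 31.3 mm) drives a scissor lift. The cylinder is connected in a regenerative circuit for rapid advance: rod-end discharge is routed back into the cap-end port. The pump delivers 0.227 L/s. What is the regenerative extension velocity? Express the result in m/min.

In regeneration the rod-end outflow joins the pump flow into the cap end, so the net volume the pump must supply per unit advance equals the rod cross-section area.
Rod cross-section A_rod = π/4 × (31.3 mm)² = 769.4 mm^2
v = Q_pump / A_rod

v ≈ 17.7 m/min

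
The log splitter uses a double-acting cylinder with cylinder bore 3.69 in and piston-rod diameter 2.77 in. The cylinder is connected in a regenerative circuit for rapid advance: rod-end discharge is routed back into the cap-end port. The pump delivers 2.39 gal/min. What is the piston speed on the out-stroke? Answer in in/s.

In regeneration the rod-end outflow joins the pump flow into the cap end, so the net volume the pump must supply per unit advance equals the rod cross-section area.
Rod cross-section A_rod = π/4 × (2.77 in)² = 6.026 in^2
v = Q_pump / A_rod

v ≈ 1.53 in/s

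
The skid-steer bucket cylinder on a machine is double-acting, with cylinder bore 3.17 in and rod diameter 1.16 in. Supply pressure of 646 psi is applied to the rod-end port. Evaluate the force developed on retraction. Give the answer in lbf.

Rod-side annular area A_ann = π/4 × (3.17² − 1.16²) = 6.836 in^2
On retraction the pressure acts on the annular area (bore minus rod).
F = P × A_ann

F ≈ 4420 lbf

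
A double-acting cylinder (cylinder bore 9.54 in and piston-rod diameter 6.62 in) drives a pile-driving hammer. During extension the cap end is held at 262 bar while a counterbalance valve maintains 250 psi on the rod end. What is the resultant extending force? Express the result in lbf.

Cap-side area A_cap = π/4 × (9.54 in)² = 71.48 in^2
Rod-side annular area A_ann = π/4 × (9.54² − 6.62²) = 37.06 in^2
Net thrust = P_cap·A_cap − P_rod·A_ann = 2.716e5 lbf − 9265 lbf

F ≈ 2.62e5 lbf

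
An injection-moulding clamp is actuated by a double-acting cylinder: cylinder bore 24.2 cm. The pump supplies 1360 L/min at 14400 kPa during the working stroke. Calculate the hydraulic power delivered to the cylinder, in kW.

Hydraulic power = P × Q

W ≈ 326 kW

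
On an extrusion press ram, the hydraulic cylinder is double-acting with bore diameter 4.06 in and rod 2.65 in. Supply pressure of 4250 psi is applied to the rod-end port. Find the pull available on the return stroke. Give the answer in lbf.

Rod-side annular area A_ann = π/4 × (4.06² − 2.65²) = 7.431 in^2
On retraction the pressure acts on the annular area (bore minus rod).
F = P × A_ann

F ≈ 31600 lbf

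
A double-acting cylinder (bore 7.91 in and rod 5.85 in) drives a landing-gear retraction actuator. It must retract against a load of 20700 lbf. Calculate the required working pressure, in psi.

P ≈ 930 psi

Rod-side annular area A_ann = π/4 × (7.91² − 5.85²) = 22.26 in^2
Retraction: pressure acts on the annular area.
P = F / A = 20700 lbf / A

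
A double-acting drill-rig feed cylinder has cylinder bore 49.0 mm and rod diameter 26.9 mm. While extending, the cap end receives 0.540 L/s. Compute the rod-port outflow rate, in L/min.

Cap-side area A_cap = π/4 × (49.0 mm)² = 1886 mm^2
Rod-side annular area A_ann = π/4 × (49.0² − 26.9²) = 1317 mm^2
Piston speed v = Q_in/A_cap; rod-end outflow Q_out = v × A_ann = Q_in × A_ann/A_cap.

Q_out ≈ 22.6 L/min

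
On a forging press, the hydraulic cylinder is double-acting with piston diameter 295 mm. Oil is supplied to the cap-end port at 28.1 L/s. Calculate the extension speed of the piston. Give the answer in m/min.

Cap-side area A_cap = π/4 × (295 mm)² = 68350 mm^2
v = Q / A

v ≈ 24.7 m/min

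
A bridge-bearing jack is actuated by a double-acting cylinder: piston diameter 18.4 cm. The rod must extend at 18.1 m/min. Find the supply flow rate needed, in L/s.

Q ≈ 8.02 L/s

Cap-side area A_cap = π/4 × (18.4 cm)² = 265.9 cm^2
Q = A × v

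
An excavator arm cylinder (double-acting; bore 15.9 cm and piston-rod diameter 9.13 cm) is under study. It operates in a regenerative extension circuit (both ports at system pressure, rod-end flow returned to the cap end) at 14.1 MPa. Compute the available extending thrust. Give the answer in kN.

With equal pressure on both faces, forces on the annular region cancel; the net push is pressure × rod cross-section.
Rod cross-section A_rod = π/4 × (9.13 cm)² = 65.47 cm^2
F = P × A_rod

F ≈ 92.3 kN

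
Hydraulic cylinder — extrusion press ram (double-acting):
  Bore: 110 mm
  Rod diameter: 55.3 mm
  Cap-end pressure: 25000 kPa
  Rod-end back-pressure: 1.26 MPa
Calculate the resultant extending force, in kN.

Cap-side area A_cap = π/4 × (110 mm)² = 9503 mm^2
Rod-side annular area A_ann = π/4 × (110² − 55.3²) = 7101 mm^2
Net thrust = P_cap·A_cap − P_rod·A_ann = 237.6 kN − 8.948 kN

F ≈ 229 kN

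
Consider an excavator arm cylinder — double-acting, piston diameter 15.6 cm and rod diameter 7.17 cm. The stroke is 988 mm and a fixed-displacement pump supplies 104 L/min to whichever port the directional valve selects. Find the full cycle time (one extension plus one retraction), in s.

t ≈ 19.5 s

Cap-side area A_cap = π/4 × (15.6 cm)² = 191.1 cm^2
Rod-side annular area A_ann = π/4 × (15.6² − 7.17²) = 150.8 cm^2
t_ext = A_cap·L/Q = 10.89 s
t_ret = A_ann·L/Q = 8.593 s
t_cycle = t_ext + t_ret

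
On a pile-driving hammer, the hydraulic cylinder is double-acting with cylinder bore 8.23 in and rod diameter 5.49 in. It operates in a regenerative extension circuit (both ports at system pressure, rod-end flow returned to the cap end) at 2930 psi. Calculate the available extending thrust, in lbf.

F ≈ 69400 lbf

With equal pressure on both faces, forces on the annular region cancel; the net push is pressure × rod cross-section.
Rod cross-section A_rod = π/4 × (5.49 in)² = 23.67 in^2
F = P × A_rod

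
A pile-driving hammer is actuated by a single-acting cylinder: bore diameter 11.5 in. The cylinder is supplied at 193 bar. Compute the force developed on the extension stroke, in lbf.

F ≈ 2.91e5 lbf

Cap-side area A_cap = π/4 × (11.5 in)² = 103.9 in^2
F = P × A_cap = 193 bar × A_cap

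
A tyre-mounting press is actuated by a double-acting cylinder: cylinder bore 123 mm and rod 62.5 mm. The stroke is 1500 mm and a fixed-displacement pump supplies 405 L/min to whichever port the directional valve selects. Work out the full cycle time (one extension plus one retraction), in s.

t ≈ 4.60 s

Cap-side area A_cap = π/4 × (123 mm)² = 11880 mm^2
Rod-side annular area A_ann = π/4 × (123² − 62.5²) = 8814 mm^2
t_ext = A_cap·L/Q = 2.641 s
t_ret = A_ann·L/Q = 1.959 s
t_cycle = t_ext + t_ret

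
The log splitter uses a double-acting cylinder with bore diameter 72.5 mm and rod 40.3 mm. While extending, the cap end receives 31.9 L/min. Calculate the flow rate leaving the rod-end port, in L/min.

Q_out ≈ 22.0 L/min

Cap-side area A_cap = π/4 × (72.5 mm)² = 4128 mm^2
Rod-side annular area A_ann = π/4 × (72.5² − 40.3²) = 2853 mm^2
Piston speed v = Q_in/A_cap; rod-end outflow Q_out = v × A_ann = Q_in × A_ann/A_cap.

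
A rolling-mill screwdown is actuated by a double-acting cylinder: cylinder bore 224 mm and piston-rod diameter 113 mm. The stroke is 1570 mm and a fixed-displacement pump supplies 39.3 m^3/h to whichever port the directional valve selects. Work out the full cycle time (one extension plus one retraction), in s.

t ≈ 9.89 s

Cap-side area A_cap = π/4 × (224 mm)² = 39410 mm^2
Rod-side annular area A_ann = π/4 × (224² − 113²) = 29380 mm^2
t_ext = A_cap·L/Q = 5.668 s
t_ret = A_ann·L/Q = 4.225 s
t_cycle = t_ext + t_ret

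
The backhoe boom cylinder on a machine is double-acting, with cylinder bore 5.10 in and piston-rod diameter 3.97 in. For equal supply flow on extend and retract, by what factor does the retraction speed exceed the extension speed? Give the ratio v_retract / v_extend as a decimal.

v_ret/v_ext ≈ 2.54

Cap-side area A_cap = π/4 × (5.10 in)² = 20.43 in^2
Rod-side annular area A_ann = π/4 × (5.10² − 3.97²) = 8.050 in^2
For equal Q, v ∝ 1/A, so v_ret/v_ext = A_cap/A_ann.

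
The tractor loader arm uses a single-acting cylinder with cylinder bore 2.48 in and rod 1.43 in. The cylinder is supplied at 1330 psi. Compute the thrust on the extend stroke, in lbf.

F ≈ 6420 lbf

Cap-side area A_cap = π/4 × (2.48 in)² = 4.831 in^2
F = P × A_cap = 1330 psi × A_cap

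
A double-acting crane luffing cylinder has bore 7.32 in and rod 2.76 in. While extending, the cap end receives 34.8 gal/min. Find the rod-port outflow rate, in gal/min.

Cap-side area A_cap = π/4 × (7.32 in)² = 42.08 in^2
Rod-side annular area A_ann = π/4 × (7.32² − 2.76²) = 36.10 in^2
Piston speed v = Q_in/A_cap; rod-end outflow Q_out = v × A_ann = Q_in × A_ann/A_cap.

Q_out ≈ 29.9 gal/min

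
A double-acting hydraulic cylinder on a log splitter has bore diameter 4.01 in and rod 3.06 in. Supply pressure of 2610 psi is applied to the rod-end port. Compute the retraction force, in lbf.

F ≈ 13800 lbf

Rod-side annular area A_ann = π/4 × (4.01² − 3.06²) = 5.275 in^2
On retraction the pressure acts on the annular area (bore minus rod).
F = P × A_ann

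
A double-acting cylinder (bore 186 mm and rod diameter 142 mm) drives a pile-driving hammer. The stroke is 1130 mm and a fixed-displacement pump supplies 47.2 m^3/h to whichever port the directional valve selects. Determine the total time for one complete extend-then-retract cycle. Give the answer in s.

Cap-side area A_cap = π/4 × (186 mm)² = 27170 mm^2
Rod-side annular area A_ann = π/4 × (186² − 142²) = 11330 mm^2
t_ext = A_cap·L/Q = 2.342 s
t_ret = A_ann·L/Q = 0.9769 s
t_cycle = t_ext + t_ret

t ≈ 3.32 s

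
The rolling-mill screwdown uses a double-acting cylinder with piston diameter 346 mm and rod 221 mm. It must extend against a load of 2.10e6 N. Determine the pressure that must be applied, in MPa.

Cap-side area A_cap = π/4 × (346 mm)² = 94020 mm^2
P = F / A = 2.10e6 N / A

P ≈ 22.3 MPa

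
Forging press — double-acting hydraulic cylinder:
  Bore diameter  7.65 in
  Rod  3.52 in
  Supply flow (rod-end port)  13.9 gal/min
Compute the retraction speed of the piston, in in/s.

Rod-side annular area A_ann = π/4 × (7.65² − 3.52²) = 36.23 in^2
Flow into the rod-end port fills the annular volume.
v = Q / A

v ≈ 1.48 in/s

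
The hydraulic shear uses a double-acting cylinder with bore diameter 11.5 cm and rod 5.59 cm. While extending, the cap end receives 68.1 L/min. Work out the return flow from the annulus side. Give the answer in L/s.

Q_out ≈ 0.867 L/s

Cap-side area A_cap = π/4 × (11.5 cm)² = 103.9 cm^2
Rod-side annular area A_ann = π/4 × (11.5² − 5.59²) = 79.33 cm^2
Piston speed v = Q_in/A_cap; rod-end outflow Q_out = v × A_ann = Q_in × A_ann/A_cap.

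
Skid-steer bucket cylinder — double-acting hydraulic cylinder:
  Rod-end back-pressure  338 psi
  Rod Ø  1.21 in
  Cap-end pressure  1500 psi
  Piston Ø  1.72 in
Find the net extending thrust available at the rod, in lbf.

F ≈ 3090 lbf

Cap-side area A_cap = π/4 × (1.72 in)² = 2.324 in^2
Rod-side annular area A_ann = π/4 × (1.72² − 1.21²) = 1.174 in^2
Net thrust = P_cap·A_cap − P_rod·A_ann = 3485 lbf − 396.7 lbf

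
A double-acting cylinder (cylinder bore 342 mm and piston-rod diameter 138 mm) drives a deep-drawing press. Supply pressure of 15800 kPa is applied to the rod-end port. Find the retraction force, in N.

Rod-side annular area A_ann = π/4 × (342² − 138²) = 76910 mm^2
On retraction the pressure acts on the annular area (bore minus rod).
F = P × A_ann

F ≈ 1.22e6 N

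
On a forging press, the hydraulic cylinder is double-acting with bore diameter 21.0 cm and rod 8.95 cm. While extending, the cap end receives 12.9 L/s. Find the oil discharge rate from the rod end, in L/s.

Q_out ≈ 10.6 L/s

Cap-side area A_cap = π/4 × (21.0 cm)² = 346.4 cm^2
Rod-side annular area A_ann = π/4 × (21.0² − 8.95²) = 283.4 cm^2
Piston speed v = Q_in/A_cap; rod-end outflow Q_out = v × A_ann = Q_in × A_ann/A_cap.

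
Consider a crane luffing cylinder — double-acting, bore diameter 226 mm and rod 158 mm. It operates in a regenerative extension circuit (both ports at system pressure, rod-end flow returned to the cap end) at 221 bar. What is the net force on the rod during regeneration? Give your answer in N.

F ≈ 4.33e5 N

With equal pressure on both faces, forces on the annular region cancel; the net push is pressure × rod cross-section.
Rod cross-section A_rod = π/4 × (158 mm)² = 19610 mm^2
F = P × A_rod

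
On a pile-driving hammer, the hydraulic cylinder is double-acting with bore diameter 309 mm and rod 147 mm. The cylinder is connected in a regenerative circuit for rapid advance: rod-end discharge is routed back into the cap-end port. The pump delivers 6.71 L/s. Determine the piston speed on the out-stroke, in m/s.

In regeneration the rod-end outflow joins the pump flow into the cap end, so the net volume the pump must supply per unit advance equals the rod cross-section area.
Rod cross-section A_rod = π/4 × (147 mm)² = 16970 mm^2
v = Q_pump / A_rod

v ≈ 0.395 m/s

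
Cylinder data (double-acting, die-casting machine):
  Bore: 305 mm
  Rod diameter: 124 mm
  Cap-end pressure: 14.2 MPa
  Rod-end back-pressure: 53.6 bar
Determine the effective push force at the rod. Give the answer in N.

Cap-side area A_cap = π/4 × (305 mm)² = 73060 mm^2
Rod-side annular area A_ann = π/4 × (305² − 124²) = 60990 mm^2
Net thrust = P_cap·A_cap − P_rod·A_ann = 1.037e6 N − 3.269e5 N

F ≈ 7.11e5 N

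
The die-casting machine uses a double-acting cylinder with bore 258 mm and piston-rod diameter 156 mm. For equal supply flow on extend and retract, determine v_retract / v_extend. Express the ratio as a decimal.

v_ret/v_ext ≈ 1.58

Cap-side area A_cap = π/4 × (258 mm)² = 52280 mm^2
Rod-side annular area A_ann = π/4 × (258² − 156²) = 33170 mm^2
For equal Q, v ∝ 1/A, so v_ret/v_ext = A_cap/A_ann.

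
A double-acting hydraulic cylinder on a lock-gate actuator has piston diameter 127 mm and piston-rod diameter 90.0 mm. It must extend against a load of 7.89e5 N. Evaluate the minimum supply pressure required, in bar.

P ≈ 623 bar

Cap-side area A_cap = π/4 × (127 mm)² = 12670 mm^2
P = F / A = 7.89e5 N / A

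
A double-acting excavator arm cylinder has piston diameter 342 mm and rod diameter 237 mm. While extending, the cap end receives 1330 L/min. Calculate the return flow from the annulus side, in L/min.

Cap-side area A_cap = π/4 × (342 mm)² = 91860 mm^2
Rod-side annular area A_ann = π/4 × (342² − 237²) = 47750 mm^2
Piston speed v = Q_in/A_cap; rod-end outflow Q_out = v × A_ann = Q_in × A_ann/A_cap.

Q_out ≈ 691 L/min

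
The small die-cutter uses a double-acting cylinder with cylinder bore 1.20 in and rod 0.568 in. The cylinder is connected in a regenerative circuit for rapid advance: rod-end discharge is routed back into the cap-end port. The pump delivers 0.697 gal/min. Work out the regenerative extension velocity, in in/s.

In regeneration the rod-end outflow joins the pump flow into the cap end, so the net volume the pump must supply per unit advance equals the rod cross-section area.
Rod cross-section A_rod = π/4 × (0.568 in)² = 0.2534 in^2
v = Q_pump / A_rod

v ≈ 10.6 in/s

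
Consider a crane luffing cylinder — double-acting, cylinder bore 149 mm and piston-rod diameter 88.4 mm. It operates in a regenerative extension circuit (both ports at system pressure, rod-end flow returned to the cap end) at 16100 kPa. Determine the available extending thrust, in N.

With equal pressure on both faces, forces on the annular region cancel; the net push is pressure × rod cross-section.
Rod cross-section A_rod = π/4 × (88.4 mm)² = 6138 mm^2
F = P × A_rod

F ≈ 98800 N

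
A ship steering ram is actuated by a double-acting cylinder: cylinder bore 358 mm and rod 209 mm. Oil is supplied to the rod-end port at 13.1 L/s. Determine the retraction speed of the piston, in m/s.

v ≈ 0.197 m/s

Rod-side annular area A_ann = π/4 × (358² − 209²) = 66350 mm^2
Flow into the rod-end port fills the annular volume.
v = Q / A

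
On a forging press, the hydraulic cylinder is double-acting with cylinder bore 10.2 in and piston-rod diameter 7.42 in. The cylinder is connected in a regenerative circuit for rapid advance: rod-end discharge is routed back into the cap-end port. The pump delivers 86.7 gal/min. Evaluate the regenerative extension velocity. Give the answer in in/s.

In regeneration the rod-end outflow joins the pump flow into the cap end, so the net volume the pump must supply per unit advance equals the rod cross-section area.
Rod cross-section A_rod = π/4 × (7.42 in)² = 43.24 in^2
v = Q_pump / A_rod

v ≈ 7.72 in/s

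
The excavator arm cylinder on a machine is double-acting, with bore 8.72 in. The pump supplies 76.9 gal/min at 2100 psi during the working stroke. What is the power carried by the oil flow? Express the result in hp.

Hydraulic power = P × Q

W ≈ 94.2 hp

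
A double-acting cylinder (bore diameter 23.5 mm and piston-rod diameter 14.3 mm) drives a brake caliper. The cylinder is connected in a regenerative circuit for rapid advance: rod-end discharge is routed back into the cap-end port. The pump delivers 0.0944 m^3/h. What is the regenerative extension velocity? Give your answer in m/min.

v ≈ 9.80 m/min

In regeneration the rod-end outflow joins the pump flow into the cap end, so the net volume the pump must supply per unit advance equals the rod cross-section area.
Rod cross-section A_rod = π/4 × (14.3 mm)² = 160.6 mm^2
v = Q_pump / A_rod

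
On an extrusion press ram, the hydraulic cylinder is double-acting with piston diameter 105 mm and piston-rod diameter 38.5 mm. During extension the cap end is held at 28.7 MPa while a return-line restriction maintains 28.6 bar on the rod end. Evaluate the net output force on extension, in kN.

Cap-side area A_cap = π/4 × (105 mm)² = 8659 mm^2
Rod-side annular area A_ann = π/4 × (105² − 38.5²) = 7495 mm^2
Net thrust = P_cap·A_cap − P_rod·A_ann = 248.5 kN − 21.44 kN

F ≈ 227 kN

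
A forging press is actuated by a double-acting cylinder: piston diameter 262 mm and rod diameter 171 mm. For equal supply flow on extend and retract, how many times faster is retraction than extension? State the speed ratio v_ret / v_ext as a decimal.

v_ret/v_ext ≈ 1.74

Cap-side area A_cap = π/4 × (262 mm)² = 53910 mm^2
Rod-side annular area A_ann = π/4 × (262² − 171²) = 30950 mm^2
For equal Q, v ∝ 1/A, so v_ret/v_ext = A_cap/A_ann.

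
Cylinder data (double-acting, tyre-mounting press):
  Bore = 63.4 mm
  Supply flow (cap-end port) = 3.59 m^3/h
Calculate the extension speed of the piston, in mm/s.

v ≈ 316 mm/s

Cap-side area A_cap = π/4 × (63.4 mm)² = 3157 mm^2
v = Q / A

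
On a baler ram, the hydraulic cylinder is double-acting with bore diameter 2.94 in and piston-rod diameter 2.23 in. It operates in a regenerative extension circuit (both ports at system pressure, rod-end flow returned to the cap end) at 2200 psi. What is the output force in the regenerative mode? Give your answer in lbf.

With equal pressure on both faces, forces on the annular region cancel; the net push is pressure × rod cross-section.
Rod cross-section A_rod = π/4 × (2.23 in)² = 3.906 in^2
F = P × A_rod

F ≈ 8590 lbf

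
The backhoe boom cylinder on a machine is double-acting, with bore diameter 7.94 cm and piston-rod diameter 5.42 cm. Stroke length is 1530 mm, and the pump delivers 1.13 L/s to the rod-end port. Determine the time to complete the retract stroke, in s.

Rod-side annular area A_ann = π/4 × (7.94² − 5.42²) = 26.44 cm^2
Swept volume V = A × L; t = V / Q = A·L / Q

t ≈ 3.58 s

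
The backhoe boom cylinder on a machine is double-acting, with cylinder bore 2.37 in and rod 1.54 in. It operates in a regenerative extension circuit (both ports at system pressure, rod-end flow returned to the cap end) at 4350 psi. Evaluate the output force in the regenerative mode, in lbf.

F ≈ 8100 lbf

With equal pressure on both faces, forces on the annular region cancel; the net push is pressure × rod cross-section.
Rod cross-section A_rod = π/4 × (1.54 in)² = 1.863 in^2
F = P × A_rod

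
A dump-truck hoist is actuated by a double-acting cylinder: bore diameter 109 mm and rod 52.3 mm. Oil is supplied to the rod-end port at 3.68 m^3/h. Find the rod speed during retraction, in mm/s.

v ≈ 142 mm/s

Rod-side annular area A_ann = π/4 × (109² − 52.3²) = 7183 mm^2
Flow into the rod-end port fills the annular volume.
v = Q / A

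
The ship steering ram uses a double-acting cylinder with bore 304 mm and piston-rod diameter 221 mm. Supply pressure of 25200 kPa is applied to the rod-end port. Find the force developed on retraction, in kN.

F ≈ 862 kN

Rod-side annular area A_ann = π/4 × (304² − 221²) = 34220 mm^2
On retraction the pressure acts on the annular area (bore minus rod).
F = P × A_ann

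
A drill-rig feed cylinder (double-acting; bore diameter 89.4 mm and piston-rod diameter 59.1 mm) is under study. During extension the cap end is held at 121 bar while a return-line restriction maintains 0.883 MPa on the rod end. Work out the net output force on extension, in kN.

F ≈ 72.8 kN

Cap-side area A_cap = π/4 × (89.4 mm)² = 6277 mm^2
Rod-side annular area A_ann = π/4 × (89.4² − 59.1²) = 3534 mm^2
Net thrust = P_cap·A_cap − P_rod·A_ann = 75.95 kN − 3.120 kN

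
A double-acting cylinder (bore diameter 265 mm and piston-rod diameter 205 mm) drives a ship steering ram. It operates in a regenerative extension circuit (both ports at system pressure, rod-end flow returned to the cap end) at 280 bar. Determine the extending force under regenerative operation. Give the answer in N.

With equal pressure on both faces, forces on the annular region cancel; the net push is pressure × rod cross-section.
Rod cross-section A_rod = π/4 × (205 mm)² = 33010 mm^2
F = P × A_rod

F ≈ 9.24e5 N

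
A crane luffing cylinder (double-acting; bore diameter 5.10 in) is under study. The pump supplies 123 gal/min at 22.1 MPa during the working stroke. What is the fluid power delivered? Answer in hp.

W ≈ 230 hp

Hydraulic power = P × Q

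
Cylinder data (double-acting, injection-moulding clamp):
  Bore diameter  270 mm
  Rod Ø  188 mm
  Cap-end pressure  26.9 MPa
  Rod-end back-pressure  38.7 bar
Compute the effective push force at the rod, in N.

F ≈ 1.43e6 N

Cap-side area A_cap = π/4 × (270 mm)² = 57260 mm^2
Rod-side annular area A_ann = π/4 × (270² − 188²) = 29500 mm^2
Net thrust = P_cap·A_cap − P_rod·A_ann = 1.540e6 N − 1.142e5 N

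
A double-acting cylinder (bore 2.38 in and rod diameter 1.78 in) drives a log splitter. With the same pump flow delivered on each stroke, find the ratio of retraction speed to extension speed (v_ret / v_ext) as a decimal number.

Cap-side area A_cap = π/4 × (2.38 in)² = 4.449 in^2
Rod-side annular area A_ann = π/4 × (2.38² − 1.78²) = 1.960 in^2
For equal Q, v ∝ 1/A, so v_ret/v_ext = A_cap/A_ann.

v_ret/v_ext ≈ 2.27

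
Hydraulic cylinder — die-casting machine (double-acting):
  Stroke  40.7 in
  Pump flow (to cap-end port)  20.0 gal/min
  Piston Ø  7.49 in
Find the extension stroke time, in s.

Cap-side area A_cap = π/4 × (7.49 in)² = 44.06 in^2
Swept volume V = A × L; t = V / Q = A·L / Q

t ≈ 23.3 s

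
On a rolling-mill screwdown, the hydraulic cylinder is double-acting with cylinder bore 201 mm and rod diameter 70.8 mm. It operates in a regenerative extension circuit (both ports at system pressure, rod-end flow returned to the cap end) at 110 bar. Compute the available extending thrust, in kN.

With equal pressure on both faces, forces on the annular region cancel; the net push is pressure × rod cross-section.
Rod cross-section A_rod = π/4 × (70.8 mm)² = 3937 mm^2
F = P × A_rod

F ≈ 43.3 kN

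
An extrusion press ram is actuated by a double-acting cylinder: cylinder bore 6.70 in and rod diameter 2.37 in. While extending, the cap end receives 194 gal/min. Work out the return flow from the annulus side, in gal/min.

Q_out ≈ 170 gal/min

Cap-side area A_cap = π/4 × (6.70 in)² = 35.26 in^2
Rod-side annular area A_ann = π/4 × (6.70² − 2.37²) = 30.85 in^2
Piston speed v = Q_in/A_cap; rod-end outflow Q_out = v × A_ann = Q_in × A_ann/A_cap.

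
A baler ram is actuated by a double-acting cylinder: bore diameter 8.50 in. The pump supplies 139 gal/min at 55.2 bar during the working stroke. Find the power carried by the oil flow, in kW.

Hydraulic power = P × Q

W ≈ 48.4 kW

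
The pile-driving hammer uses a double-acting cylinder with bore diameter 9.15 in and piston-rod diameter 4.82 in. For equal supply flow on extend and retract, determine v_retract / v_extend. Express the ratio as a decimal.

Cap-side area A_cap = π/4 × (9.15 in)² = 65.76 in^2
Rod-side annular area A_ann = π/4 × (9.15² − 4.82²) = 47.51 in^2
For equal Q, v ∝ 1/A, so v_ret/v_ext = A_cap/A_ann.

v_ret/v_ext ≈ 1.38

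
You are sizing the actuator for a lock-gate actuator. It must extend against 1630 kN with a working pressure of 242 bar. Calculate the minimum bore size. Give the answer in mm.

Extension force acts on the full piston face: F = P × (π/4)D².
D = √(4F / (πP)) = √(4 × 1630 kN / (π × 242 bar))

D ≈ 293 mm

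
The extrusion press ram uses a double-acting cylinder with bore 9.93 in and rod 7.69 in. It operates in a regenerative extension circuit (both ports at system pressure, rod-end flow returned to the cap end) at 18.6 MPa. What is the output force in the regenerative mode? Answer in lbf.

With equal pressure on both faces, forces on the annular region cancel; the net push is pressure × rod cross-section.
Rod cross-section A_rod = π/4 × (7.69 in)² = 46.45 in^2
F = P × A_rod

F ≈ 1.25e5 lbf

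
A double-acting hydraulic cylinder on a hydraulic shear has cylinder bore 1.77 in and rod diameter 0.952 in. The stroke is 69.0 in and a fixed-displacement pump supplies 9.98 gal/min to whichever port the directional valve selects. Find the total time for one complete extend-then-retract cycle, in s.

t ≈ 7.56 s

Cap-side area A_cap = π/4 × (1.77 in)² = 2.461 in^2
Rod-side annular area A_ann = π/4 × (1.77² − 0.952²) = 1.749 in^2
t_ext = A_cap·L/Q = 4.419 s
t_ret = A_ann·L/Q = 3.140 s
t_cycle = t_ext + t_ret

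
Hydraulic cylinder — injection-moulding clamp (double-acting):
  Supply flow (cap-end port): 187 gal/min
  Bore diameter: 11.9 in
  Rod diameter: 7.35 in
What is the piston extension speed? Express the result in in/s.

v ≈ 6.47 in/s

Cap-side area A_cap = π/4 × (11.9 in)² = 111.2 in^2
v = Q / A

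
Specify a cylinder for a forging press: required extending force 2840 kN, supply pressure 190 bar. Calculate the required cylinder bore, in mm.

Extension force acts on the full piston face: F = P × (π/4)D².
D = √(4F / (πP)) = √(4 × 2840 kN / (π × 190 bar))

D ≈ 436 mm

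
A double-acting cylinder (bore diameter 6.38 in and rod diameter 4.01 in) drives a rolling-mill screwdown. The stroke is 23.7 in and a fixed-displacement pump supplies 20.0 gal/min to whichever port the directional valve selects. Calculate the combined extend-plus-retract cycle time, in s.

Cap-side area A_cap = π/4 × (6.38 in)² = 31.97 in^2
Rod-side annular area A_ann = π/4 × (6.38² − 4.01²) = 19.34 in^2
t_ext = A_cap·L/Q = 9.840 s
t_ret = A_ann·L/Q = 5.953 s
t_cycle = t_ext + t_ret

t ≈ 15.8 s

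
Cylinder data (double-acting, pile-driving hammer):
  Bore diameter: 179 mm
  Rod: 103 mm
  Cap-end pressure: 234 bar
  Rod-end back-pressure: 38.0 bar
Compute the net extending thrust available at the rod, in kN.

Cap-side area A_cap = π/4 × (179 mm)² = 25160 mm^2
Rod-side annular area A_ann = π/4 × (179² − 103²) = 16830 mm^2
Net thrust = P_cap·A_cap − P_rod·A_ann = 588.9 kN − 63.96 kN

F ≈ 525 kN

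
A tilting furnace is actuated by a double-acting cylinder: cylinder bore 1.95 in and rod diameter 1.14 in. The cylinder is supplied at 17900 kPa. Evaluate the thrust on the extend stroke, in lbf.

F ≈ 7750 lbf

Cap-side area A_cap = π/4 × (1.95 in)² = 2.986 in^2
F = P × A_cap = 17900 kPa × A_cap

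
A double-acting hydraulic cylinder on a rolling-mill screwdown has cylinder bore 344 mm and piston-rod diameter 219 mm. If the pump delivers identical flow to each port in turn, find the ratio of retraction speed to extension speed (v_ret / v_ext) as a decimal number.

Cap-side area A_cap = π/4 × (344 mm)² = 92940 mm^2
Rod-side annular area A_ann = π/4 × (344² − 219²) = 55270 mm^2
For equal Q, v ∝ 1/A, so v_ret/v_ext = A_cap/A_ann.

v_ret/v_ext ≈ 1.68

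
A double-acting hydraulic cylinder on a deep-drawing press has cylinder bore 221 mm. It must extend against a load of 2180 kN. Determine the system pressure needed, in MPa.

Cap-side area A_cap = π/4 × (221 mm)² = 38360 mm^2
P = F / A = 2180 kN / A

P ≈ 56.8 MPa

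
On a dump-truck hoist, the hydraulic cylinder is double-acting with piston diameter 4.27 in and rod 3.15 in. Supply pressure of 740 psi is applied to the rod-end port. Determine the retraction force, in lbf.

F ≈ 4830 lbf

Rod-side annular area A_ann = π/4 × (4.27² − 3.15²) = 6.527 in^2
On retraction the pressure acts on the annular area (bore minus rod).
F = P × A_ann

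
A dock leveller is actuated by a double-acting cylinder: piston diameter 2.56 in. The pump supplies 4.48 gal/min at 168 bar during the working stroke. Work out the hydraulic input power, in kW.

W ≈ 4.75 kW

Hydraulic power = P × Q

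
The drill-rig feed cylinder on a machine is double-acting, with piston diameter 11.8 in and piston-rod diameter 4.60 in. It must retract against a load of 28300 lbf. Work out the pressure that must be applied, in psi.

P ≈ 305 psi

Rod-side annular area A_ann = π/4 × (11.8² − 4.60²) = 92.74 in^2
Retraction: pressure acts on the annular area.
P = F / A = 28300 lbf / A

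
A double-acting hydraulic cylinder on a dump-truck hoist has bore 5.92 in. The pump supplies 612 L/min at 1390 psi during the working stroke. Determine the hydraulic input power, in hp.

Hydraulic power = P × Q

W ≈ 131 hp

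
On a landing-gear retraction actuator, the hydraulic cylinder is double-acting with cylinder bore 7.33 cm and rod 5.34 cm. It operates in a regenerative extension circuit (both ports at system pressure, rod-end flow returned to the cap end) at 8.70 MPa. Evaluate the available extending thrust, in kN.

With equal pressure on both faces, forces on the annular region cancel; the net push is pressure × rod cross-section.
Rod cross-section A_rod = π/4 × (5.34 cm)² = 22.40 cm^2
F = P × A_rod

F ≈ 19.5 kN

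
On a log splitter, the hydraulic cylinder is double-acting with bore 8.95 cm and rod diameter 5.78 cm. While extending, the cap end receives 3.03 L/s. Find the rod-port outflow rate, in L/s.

Q_out ≈ 1.77 L/s

Cap-side area A_cap = π/4 × (8.95 cm)² = 62.91 cm^2
Rod-side annular area A_ann = π/4 × (8.95² − 5.78²) = 36.67 cm^2
Piston speed v = Q_in/A_cap; rod-end outflow Q_out = v × A_ann = Q_in × A_ann/A_cap.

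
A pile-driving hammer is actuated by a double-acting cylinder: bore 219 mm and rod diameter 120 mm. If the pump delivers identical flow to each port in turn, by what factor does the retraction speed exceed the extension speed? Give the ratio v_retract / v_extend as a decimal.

v_ret/v_ext ≈ 1.43

Cap-side area A_cap = π/4 × (219 mm)² = 37670 mm^2
Rod-side annular area A_ann = π/4 × (219² − 120²) = 26360 mm^2
For equal Q, v ∝ 1/A, so v_ret/v_ext = A_cap/A_ann.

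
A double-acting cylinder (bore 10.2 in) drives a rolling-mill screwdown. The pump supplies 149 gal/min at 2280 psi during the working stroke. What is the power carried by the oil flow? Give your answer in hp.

W ≈ 198 hp

Hydraulic power = P × Q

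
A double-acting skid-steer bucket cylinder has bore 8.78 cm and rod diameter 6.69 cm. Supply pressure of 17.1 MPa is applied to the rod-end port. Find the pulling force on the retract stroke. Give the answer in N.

Rod-side annular area A_ann = π/4 × (8.78² − 6.69²) = 25.39 cm^2
On retraction the pressure acts on the annular area (bore minus rod).
F = P × A_ann

F ≈ 43400 N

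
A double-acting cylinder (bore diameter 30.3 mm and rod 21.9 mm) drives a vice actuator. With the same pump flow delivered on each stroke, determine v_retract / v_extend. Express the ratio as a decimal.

Cap-side area A_cap = π/4 × (30.3 mm)² = 721.1 mm^2
Rod-side annular area A_ann = π/4 × (30.3² − 21.9²) = 344.4 mm^2
For equal Q, v ∝ 1/A, so v_ret/v_ext = A_cap/A_ann.

v_ret/v_ext ≈ 2.09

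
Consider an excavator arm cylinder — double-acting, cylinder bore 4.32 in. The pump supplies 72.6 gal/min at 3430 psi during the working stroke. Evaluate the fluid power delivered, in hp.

W ≈ 145 hp

Hydraulic power = P × Q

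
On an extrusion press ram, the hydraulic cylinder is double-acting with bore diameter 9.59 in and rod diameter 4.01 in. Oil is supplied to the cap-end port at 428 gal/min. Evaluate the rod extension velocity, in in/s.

v ≈ 22.8 in/s

Cap-side area A_cap = π/4 × (9.59 in)² = 72.23 in^2
v = Q / A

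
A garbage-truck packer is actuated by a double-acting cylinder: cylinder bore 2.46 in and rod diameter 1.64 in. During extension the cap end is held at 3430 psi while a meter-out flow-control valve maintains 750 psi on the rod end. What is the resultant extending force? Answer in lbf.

F ≈ 14300 lbf

Cap-side area A_cap = π/4 × (2.46 in)² = 4.753 in^2
Rod-side annular area A_ann = π/4 × (2.46² − 1.64²) = 2.641 in^2
Net thrust = P_cap·A_cap − P_rod·A_ann = 16300 lbf − 1980 lbf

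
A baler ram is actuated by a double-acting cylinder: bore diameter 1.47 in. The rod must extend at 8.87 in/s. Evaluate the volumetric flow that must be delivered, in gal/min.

Q ≈ 3.91 gal/min

Cap-side area A_cap = π/4 × (1.47 in)² = 1.697 in^2
Q = A × v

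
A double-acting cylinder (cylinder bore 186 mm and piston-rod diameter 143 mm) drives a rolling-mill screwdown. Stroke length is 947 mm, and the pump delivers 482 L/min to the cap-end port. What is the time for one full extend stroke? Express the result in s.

Cap-side area A_cap = π/4 × (186 mm)² = 27170 mm^2
Swept volume V = A × L; t = V / Q = A·L / Q

t ≈ 3.20 s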